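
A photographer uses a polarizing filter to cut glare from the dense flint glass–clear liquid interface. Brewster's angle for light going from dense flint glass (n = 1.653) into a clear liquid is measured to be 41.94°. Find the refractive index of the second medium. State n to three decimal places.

Brewster's law: tan θ_B = n₂/n₁ (light incident in dense flint glass, refracted into a clear liquid).
n₂ = n₁ tan θ_B = 1.653 × tan 41.94° = 1.485.

n ≈ 1.485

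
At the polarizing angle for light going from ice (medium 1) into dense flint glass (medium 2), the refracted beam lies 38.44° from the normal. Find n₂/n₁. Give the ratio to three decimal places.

At Brewster incidence θ_B = 90° − θ_t = 90° − 38.44° = 51.56°.
Then n₂/n₁ = tan θ_B = tan 51.56° = 1.260.

n₂/n₁ ≈ 1.260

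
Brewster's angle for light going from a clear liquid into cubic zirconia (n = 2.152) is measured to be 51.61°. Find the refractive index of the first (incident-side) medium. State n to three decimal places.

n ≈ 1.705

At Brewster's angle, tan θ_B = n₂/n₁ with n₁ on the incident side (a clear liquid) and n₂ on the transmitted side (cubic zirconia).
n₁ = n₂ / tan θ_B = 2.152 / tan 51.61° = 1.705.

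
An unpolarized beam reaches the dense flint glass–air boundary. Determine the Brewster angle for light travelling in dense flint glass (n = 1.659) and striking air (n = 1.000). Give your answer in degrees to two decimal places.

The reflected p-component vanishes when tan θ_B = n₂/n₁.
tan θ_B = n₂/n₁ = 1.000/1.659 = 0.6028.
So θ_B = arctan 0.6028 = 31.08°.

θ_B ≈ 31.08°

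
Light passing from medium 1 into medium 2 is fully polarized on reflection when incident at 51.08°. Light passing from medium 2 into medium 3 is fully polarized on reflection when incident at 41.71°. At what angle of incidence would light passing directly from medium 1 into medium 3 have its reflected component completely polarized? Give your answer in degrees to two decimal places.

Each Brewster angle gives a ratio: n₂/n₁ = tan 51.08° = 1.2384, n₃/n₂ = tan 41.71° = 0.8913.
Multiplying, n₃/n₁ = 1.2384 × 0.8913 = 1.1038, and θ_B(1→3) = arctan 1.1038 = 47.82°.

θ_B ≈ 47.82°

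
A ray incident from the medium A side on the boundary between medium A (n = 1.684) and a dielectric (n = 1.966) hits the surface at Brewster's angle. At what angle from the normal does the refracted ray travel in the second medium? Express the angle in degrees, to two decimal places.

First find Brewster's angle: tan θ_B = 1.966/1.684 = 1.1675, giving θ_B = 49.42°.
At Brewster's angle the reflected and refracted rays are perpendicular, so θ_t = 90° − θ_B = 90° − 49.42° = 40.58°.

θ_t ≈ 40.58°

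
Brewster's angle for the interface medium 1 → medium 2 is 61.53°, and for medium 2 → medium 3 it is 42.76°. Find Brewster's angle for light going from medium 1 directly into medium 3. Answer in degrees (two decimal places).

θ_B ≈ 59.61°

Each Brewster angle gives a ratio: n₂/n₁ = tan 61.53° = 1.8441, n₃/n₂ = tan 42.76° = 0.9247.
So n₃/n₁ = (n₂/n₁)(n₃/n₂) = 1.8441 × 0.9247 = 1.7052.
θ_B(1→3) = arctan(1.7052) = 59.61°.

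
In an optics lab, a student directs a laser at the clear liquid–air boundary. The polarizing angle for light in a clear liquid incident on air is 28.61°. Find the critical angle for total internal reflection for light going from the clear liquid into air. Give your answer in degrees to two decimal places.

tan θ_B = n₂/n₁ = tan 28.61° = 0.5454.
Total internal reflection: sin θ_c = n₂/n₁ = 0.5454.
θ_c = arcsin(0.5454) = 33.06°.

θ_c ≈ 33.06°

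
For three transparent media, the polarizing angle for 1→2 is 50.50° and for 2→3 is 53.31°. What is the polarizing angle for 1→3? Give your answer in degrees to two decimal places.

θ_B ≈ 58.44°

Each Brewster angle gives a ratio: n₂/n₁ = tan 50.50° = 1.2131, n₃/n₂ = tan 53.31° = 1.3421.
So n₃/n₁ = (n₂/n₁)(n₃/n₂) = 1.2131 × 1.3421 = 1.6281.
θ_B(1→3) = arctan(1.6281) = 58.44°.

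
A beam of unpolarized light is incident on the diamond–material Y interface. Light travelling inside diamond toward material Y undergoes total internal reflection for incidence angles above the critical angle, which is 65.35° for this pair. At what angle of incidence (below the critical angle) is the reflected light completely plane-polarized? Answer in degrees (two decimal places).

θ_B ≈ 42.27°

At the critical angle sin θ_c = n₂/n₁, giving n₂/n₁ = sin 65.35° = 0.9089.
Then tan θ_B = n₂/n₁ = 0.9089, so θ_B = arctan 0.9089 = 42.27°.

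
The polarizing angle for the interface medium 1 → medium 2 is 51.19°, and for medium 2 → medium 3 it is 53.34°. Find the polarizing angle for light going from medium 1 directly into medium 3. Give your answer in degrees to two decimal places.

Each Brewster angle gives a ratio: n₂/n₁ = tan 51.19° = 1.2433, n₃/n₂ = tan 53.34° = 1.3436.
So n₃/n₁ = (n₂/n₁)(n₃/n₂) = 1.2433 × 1.3436 = 1.6705.
θ_B(1→3) = arctan(1.6705) = 59.09°.

θ_B ≈ 59.09°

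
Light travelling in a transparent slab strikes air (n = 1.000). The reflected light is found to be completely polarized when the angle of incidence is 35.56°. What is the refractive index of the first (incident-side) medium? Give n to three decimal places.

Brewster's law: tan θ_B = n₂/n₁ (light incident in a transparent slab, refracted into air).
n₁ = n₂ / tan θ_B = 1.000 / tan 35.56° = 1.399.

n ≈ 1.399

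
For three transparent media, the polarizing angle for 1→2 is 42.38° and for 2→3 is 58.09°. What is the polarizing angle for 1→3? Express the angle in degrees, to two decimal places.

Each Brewster angle gives a ratio: n₂/n₁ = tan 42.38° = 0.9125, n₃/n₂ = tan 58.09° = 1.6059.
Multiplying, n₃/n₁ = 0.9125 × 1.6059 = 1.4654, and θ_B(1→3) = arctan 1.4654 = 55.69°.

θ_B ≈ 55.69°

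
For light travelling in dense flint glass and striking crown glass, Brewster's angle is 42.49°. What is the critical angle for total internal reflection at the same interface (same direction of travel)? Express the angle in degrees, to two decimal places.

From Brewster, n₂/n₁ = tan θ_B = tan 42.49° = 0.9160.
Then sin θ_c = n₂/n₁ = 0.9160, so θ_c = arcsin 0.9160 = 66.35°.

θ_c ≈ 66.35°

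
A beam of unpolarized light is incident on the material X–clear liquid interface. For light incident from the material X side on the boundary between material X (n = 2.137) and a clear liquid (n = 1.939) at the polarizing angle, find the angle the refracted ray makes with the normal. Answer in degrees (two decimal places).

θ_t ≈ 47.78°

θ_B = arctan(n₂/n₁) = arctan(1.939/2.137) = 42.22°.
The refracted ray is perpendicular to the reflected ray, so θ_t = 90° − θ_B = 47.78°.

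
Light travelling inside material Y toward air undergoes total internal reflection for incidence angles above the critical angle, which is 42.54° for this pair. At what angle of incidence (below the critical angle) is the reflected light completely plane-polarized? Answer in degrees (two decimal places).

At the critical angle sin θ_c = n₂/n₁, giving n₂/n₁ = sin 42.54° = 0.6761.
Then tan θ_B = n₂/n₁ = 0.6761, so θ_B = arctan 0.6761 = 34.06°.

θ_B ≈ 34.06°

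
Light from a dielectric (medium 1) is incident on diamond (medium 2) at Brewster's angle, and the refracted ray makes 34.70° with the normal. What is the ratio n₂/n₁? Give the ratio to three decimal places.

θ_B + θ_t = 90°, so θ_B = 90° − 34.70° = 55.30°.
tan θ_B = n₂/n₁, so n₂/n₁ = tan 55.30° = 1.444.

n₂/n₁ ≈ 1.444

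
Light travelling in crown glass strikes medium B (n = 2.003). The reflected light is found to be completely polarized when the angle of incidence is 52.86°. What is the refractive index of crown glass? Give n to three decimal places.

n ≈ 1.517

Full polarization of the reflected beam means tan θ_B = n₂/n₁, where n₁ is the incident medium (crown glass).
n₁ = n₂ / tan θ_B = 2.003 / tan 52.86° = 1.517.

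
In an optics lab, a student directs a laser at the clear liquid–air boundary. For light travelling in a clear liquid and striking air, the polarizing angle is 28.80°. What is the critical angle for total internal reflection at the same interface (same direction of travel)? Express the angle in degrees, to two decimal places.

tan θ_B = n₂/n₁ = tan 28.80° = 0.5498.
Total internal reflection: sin θ_c = n₂/n₁ = 0.5498.
θ_c = arcsin(0.5498) = 33.35°.

θ_c ≈ 33.35°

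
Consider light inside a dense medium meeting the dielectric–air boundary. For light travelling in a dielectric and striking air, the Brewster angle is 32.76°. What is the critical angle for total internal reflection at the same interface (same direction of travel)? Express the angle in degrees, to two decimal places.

tan θ_B = n₂/n₁ = tan 32.76° = 0.6435.
Total internal reflection: sin θ_c = n₂/n₁ = 0.6435.
θ_c = arcsin(0.6435) = 40.05°.

θ_c ≈ 40.05°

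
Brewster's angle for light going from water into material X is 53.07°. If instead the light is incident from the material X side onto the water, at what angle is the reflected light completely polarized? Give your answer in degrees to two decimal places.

θ_B' ≈ 36.93°

Reversing the direction swaps n₁ and n₂, so tan θ_B' = 1/tan θ_B and θ_B' = 90° − θ_B.
Hence θ_B' = 90° − 53.07° = 36.93°.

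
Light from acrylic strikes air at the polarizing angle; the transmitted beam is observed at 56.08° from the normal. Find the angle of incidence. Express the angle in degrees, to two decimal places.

θ_B ≈ 33.92°

Brewster's condition makes the reflected and refracted beams perpendicular: θ_B + θ_t = 90°.
θ_B = 90° − 56.08° = 33.92°.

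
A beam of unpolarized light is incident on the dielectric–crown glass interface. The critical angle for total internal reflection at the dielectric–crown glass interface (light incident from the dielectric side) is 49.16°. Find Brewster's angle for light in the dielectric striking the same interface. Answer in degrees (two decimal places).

θ_B ≈ 37.11°

At the critical angle sin θ_c = n₂/n₁, giving n₂/n₁ = sin 49.16° = 0.7565.
Then tan θ_B = n₂/n₁ = 0.7565, so θ_B = arctan 0.7565 = 37.11°.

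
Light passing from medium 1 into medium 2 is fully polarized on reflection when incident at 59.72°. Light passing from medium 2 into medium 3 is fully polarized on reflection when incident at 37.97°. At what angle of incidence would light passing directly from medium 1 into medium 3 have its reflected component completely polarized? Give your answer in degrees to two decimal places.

θ_B ≈ 53.20°

n₂/n₁ = tan 59.72° = 1.7127 and n₃/n₂ = tan 37.97° = 0.7804.
n₃/n₁ = 1.3366. Then tan θ_B(1→3) = n₃/n₁, so θ_B(1→3) = arctan(1.3366) = 53.20°.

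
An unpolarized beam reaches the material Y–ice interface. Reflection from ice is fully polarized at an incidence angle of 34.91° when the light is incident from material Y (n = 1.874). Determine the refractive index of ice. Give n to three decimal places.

Full polarization of the reflected beam means tan θ_B = n₂/n₁, where n₁ is the incident medium (material Y).
n₂ = n₁ tan θ_B = 1.874 × tan 34.91° = 1.308.

n ≈ 1.308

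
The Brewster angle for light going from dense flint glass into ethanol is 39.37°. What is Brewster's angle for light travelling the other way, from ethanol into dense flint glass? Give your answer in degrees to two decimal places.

tan θ_B' = n₁/n₂ = 1/tan θ_B, so θ_B' = 90° − θ_B.
θ_B' = 90° − 39.37° = 50.63°.

θ_B' ≈ 50.63°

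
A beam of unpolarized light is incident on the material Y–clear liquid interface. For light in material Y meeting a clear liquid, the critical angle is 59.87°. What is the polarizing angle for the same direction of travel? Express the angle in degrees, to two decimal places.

θ_B ≈ 40.86°

n₂/n₁ = sin θ_c = sin 59.87° = 0.8649.
tan θ_B equals the same ratio, so θ_B = arctan(0.8649) = 40.86°.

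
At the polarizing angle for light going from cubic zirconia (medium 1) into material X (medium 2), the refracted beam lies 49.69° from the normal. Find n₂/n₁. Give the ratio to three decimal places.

n₂/n₁ ≈ 0.848

θ_B + θ_t = 90°, so θ_B = 90° − 49.69° = 40.31°.
tan θ_B = n₂/n₁, so n₂/n₁ = tan 40.31° = 0.848.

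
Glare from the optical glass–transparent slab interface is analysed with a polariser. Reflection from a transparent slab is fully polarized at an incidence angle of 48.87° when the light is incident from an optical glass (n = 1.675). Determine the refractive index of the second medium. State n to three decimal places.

n ≈ 1.918

Full polarization of the reflected beam means tan θ_B = n₂/n₁, where n₁ is the incident medium (an optical glass).
n₂ = n₁ tan θ_B = 1.675 × tan 48.87° = 1.918.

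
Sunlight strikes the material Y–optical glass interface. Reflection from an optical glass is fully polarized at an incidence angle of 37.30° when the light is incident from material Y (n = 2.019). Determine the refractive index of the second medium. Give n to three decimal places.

n ≈ 1.538

At the polarizing angle, tan θ_B = n₂/n₁ with n₁ on the incident side (material Y) and n₂ on the transmitted side (an optical glass).
n₂ = n₁ tan θ_B = 2.019 × tan 37.30° = 1.538.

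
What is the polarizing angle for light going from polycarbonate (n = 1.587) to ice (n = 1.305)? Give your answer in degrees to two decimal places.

Here n₂/n₁ = 1.305/1.587 = 0.8223, and Brewster's law gives tan θ_B = n₂/n₁.
So θ_B = arctan 0.8223 = 39.43°.

θ_B ≈ 39.43°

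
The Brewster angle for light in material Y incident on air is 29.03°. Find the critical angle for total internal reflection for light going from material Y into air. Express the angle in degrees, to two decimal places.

From Brewster, n₂/n₁ = tan θ_B = tan 29.03° = 0.5550.
Then sin θ_c = n₂/n₁ = 0.5550, so θ_c = arcsin 0.5550 = 33.71°.

θ_c ≈ 33.71°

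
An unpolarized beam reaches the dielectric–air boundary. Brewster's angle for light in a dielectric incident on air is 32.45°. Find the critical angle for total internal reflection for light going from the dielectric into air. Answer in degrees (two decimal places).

θ_c ≈ 39.48°

n₂/n₁ = tan 32.45° = 0.6358; the critical angle satisfies sin θ_c = n₂/n₁.
θ_c = arcsin(0.6358) = 39.48°.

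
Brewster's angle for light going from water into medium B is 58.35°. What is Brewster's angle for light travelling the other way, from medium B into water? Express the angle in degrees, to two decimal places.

θ_B' ≈ 31.65°

Reversing the direction swaps n₁ and n₂, so tan θ_B' = 1/tan θ_B and θ_B' = 90° − θ_B.
Hence θ_B' = 90° − 58.35° = 31.65°.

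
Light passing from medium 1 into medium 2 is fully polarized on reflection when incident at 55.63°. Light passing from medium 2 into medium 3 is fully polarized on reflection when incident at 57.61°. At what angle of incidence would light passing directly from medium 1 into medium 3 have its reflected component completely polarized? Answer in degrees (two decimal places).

tan θ_B(1→2) = n₂/n₁ = tan 55.63° = 1.4621.
tan θ_B(2→3) = n₃/n₂ = tan 57.61° = 1.5764.
So n₃/n₁ = (n₂/n₁)(n₃/n₂) = 1.4621 × 1.5764 = 2.3048.
θ_B(1→3) = arctan(2.3048) = 66.55°.

θ_B ≈ 66.55°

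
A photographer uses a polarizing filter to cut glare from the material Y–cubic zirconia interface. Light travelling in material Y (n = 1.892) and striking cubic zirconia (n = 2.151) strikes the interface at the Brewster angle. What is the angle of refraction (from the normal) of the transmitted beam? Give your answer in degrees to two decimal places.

First find Brewster's angle: tan θ_B = 2.151/1.892 = 1.1369, giving θ_B = 48.67°.
The refracted ray is perpendicular to the reflected ray, so θ_t = 90° − θ_B = 41.33°.

θ_t ≈ 41.33°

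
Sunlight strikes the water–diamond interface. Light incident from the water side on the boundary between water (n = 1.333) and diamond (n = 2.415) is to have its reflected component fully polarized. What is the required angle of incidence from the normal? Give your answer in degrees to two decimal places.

Brewster's condition: tan θ_B = n₂/n₁ = 2.415/1.333 = 1.8117.
θ_B = arctan(1.8117) = 61.10°.

θ_B ≈ 61.10°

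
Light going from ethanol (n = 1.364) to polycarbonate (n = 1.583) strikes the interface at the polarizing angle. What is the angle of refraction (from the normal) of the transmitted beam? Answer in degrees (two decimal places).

θ_t ≈ 40.75°

θ_B = arctan(n₂/n₁) = arctan(1.583/1.364) = 49.25°.
At Brewster's angle the reflected and refracted rays are perpendicular, so θ_t = 90° − θ_B = 90° − 49.25° = 40.75°.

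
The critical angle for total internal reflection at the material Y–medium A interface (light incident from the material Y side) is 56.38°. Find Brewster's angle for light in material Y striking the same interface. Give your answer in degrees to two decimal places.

θ_B ≈ 39.79°

sin θ_c = n₂/n₁, so n₂/n₁ = sin 56.38° = 0.8327.
Brewster: tan θ_B = n₂/n₁ = 0.8327.
θ_B = arctan(0.8327) = 39.79°.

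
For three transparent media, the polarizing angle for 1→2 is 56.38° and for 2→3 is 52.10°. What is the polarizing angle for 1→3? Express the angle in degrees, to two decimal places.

θ_B ≈ 62.63°

tan θ_B(1→2) = n₂/n₁ = tan 56.38° = 1.5040.
tan θ_B(2→3) = n₃/n₂ = tan 52.10° = 1.2846.
So n₃/n₁ = (n₂/n₁)(n₃/n₂) = 1.5040 × 1.2846 = 1.9319.
θ_B(1→3) = arctan(1.9319) = 62.63°.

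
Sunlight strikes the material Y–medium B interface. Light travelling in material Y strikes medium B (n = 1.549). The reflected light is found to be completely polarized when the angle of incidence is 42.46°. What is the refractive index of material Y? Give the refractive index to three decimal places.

n ≈ 1.693

Full polarization of the reflected beam means tan θ_B = n₂/n₁, where n₁ is the incident medium (material Y).
n₁ = n₂ / tan θ_B = 1.549 / tan 42.46° = 1.693.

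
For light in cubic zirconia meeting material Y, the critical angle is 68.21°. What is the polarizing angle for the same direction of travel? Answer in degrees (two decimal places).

θ_B ≈ 42.88°

At the critical angle sin θ_c = n₂/n₁, giving n₂/n₁ = sin 68.21° = 0.9286.
Then tan θ_B = n₂/n₁ = 0.9286, so θ_B = arctan 0.9286 = 42.88°.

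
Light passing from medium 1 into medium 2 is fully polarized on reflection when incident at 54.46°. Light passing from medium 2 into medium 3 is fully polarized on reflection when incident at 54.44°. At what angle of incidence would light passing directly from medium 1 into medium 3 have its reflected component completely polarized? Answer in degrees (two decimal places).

n₂/n₁ = tan 54.46° = 1.3999 and n₃/n₂ = tan 54.44° = 1.3988.
n₃/n₁ = 1.9582. Then tan θ_B(1→3) = n₃/n₁, so θ_B(1→3) = arctan(1.9582) = 62.95°.

θ_B ≈ 62.95°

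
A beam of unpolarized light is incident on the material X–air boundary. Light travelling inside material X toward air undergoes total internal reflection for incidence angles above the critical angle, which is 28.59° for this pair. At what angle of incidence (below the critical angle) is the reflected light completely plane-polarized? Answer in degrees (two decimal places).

At the critical angle sin θ_c = n₂/n₁, giving n₂/n₁ = sin 28.59° = 0.4785.
Then tan θ_B = n₂/n₁ = 0.4785, so θ_B = arctan 0.4785 = 25.57°.

θ_B ≈ 25.57°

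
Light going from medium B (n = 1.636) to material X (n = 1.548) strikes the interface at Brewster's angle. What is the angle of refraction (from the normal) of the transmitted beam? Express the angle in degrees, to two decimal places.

θ_B = arctan(n₂/n₁) = arctan(1.548/1.636) = 43.42°.
At Brewster's angle the reflected and refracted rays are perpendicular, so θ_t = 90° − θ_B = 90° − 43.42° = 46.58°.

θ_t ≈ 46.58°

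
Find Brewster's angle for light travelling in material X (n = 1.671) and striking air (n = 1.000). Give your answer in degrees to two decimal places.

The reflected p-component vanishes when tan θ_B = n₂/n₁.
tan θ_B = n₂/n₁ = 1.000/1.671 = 0.5984.
So θ_B = arctan 0.5984 = 30.90°.

θ_B ≈ 30.90°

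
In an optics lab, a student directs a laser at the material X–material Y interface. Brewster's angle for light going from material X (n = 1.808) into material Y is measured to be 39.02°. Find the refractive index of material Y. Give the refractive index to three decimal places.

Brewster's law: tan θ_B = n₂/n₁ (light incident in material X, refracted into material Y).
n₂ = n₁ tan θ_B = 1.808 × tan 39.02° = 1.465.

n ≈ 1.465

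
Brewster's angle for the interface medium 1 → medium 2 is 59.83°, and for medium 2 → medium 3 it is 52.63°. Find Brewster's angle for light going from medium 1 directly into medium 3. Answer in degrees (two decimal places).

n₂/n₁ = tan 59.83° = 1.7202 and n₃/n₂ = tan 52.63° = 1.3094.
So n₃/n₁ = (n₂/n₁)(n₃/n₂) = 1.7202 × 1.3094 = 2.2524.
θ_B(1→3) = arctan(2.2524) = 66.06°.

θ_B ≈ 66.06°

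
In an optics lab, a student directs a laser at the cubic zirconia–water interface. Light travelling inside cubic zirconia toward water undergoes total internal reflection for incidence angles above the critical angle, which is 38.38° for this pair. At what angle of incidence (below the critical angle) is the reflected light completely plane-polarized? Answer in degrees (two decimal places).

n₂/n₁ = sin θ_c = sin 38.38° = 0.6209.
tan θ_B equals the same ratio, so θ_B = arctan(0.6209) = 31.84°.

θ_B ≈ 31.84°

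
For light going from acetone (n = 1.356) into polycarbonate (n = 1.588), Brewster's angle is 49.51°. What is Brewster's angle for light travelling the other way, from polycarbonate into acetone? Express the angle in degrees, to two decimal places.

θ_B' ≈ 40.49°

tan θ_B' = n₁/n₂ = 1/tan θ_B, so θ_B' = 90° − θ_B.
θ_B' = 90° − 49.51° = 40.49°.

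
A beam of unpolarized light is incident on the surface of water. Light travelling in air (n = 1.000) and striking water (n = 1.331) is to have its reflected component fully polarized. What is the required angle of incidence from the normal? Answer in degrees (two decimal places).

θ_B ≈ 53.08°

Brewster's condition: tan θ_B = n₂/n₁ = 1.331/1.000 = 1.3310.
θ_B = arctan(1.3310) = 53.08°.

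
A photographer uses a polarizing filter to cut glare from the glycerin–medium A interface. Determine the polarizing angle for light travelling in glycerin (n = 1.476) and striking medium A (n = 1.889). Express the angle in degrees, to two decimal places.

θ_B ≈ 52.00°

Here n₂/n₁ = 1.889/1.476 = 1.2798, and Brewster's law gives tan θ_B = n₂/n₁. Taking the arctangent, θ_B = 52.00°.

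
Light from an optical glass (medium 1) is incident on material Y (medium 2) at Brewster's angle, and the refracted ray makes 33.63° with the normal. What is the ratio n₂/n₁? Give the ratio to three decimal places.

At Brewster incidence θ_B = 90° − θ_t = 90° − 33.63° = 56.37°.
Then n₂/n₁ = tan θ_B = tan 56.37° = 1.503.

n₂/n₁ ≈ 1.503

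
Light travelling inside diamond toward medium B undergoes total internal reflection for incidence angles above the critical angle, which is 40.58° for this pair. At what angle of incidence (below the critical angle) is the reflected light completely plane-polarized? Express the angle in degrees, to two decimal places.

sin θ_c = n₂/n₁, so n₂/n₁ = sin 40.58° = 0.6505.
Brewster: tan θ_B = n₂/n₁ = 0.6505.
θ_B = arctan(0.6505) = 33.04°.

θ_B ≈ 33.04°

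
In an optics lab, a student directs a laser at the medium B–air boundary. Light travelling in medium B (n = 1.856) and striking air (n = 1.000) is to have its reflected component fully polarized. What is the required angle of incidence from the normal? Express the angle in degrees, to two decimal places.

θ_B ≈ 28.32°

At Brewster's angle the reflected and refracted rays are perpendicular, which with Snell's law gives tan θ_B = n₂/n₁.
tan θ_B = n₂/n₁ = 1.000/1.856 = 0.5388.
θ_B = arctan(0.5388) = 28.32°.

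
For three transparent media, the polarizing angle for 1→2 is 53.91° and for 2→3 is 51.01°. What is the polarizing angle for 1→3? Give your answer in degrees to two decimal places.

θ_B ≈ 59.46°

Each Brewster angle gives a ratio: n₂/n₁ = tan 53.91° = 1.3718, n₃/n₂ = tan 51.01° = 1.2353.
n₃/n₁ = 1.6947. Then tan θ_B(1→3) = n₃/n₁, so θ_B(1→3) = arctan(1.6947) = 59.46°.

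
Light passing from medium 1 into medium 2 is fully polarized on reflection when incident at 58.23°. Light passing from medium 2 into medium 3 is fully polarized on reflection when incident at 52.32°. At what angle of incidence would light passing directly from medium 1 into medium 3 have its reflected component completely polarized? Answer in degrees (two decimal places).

Each Brewster angle gives a ratio: n₂/n₁ = tan 58.23° = 1.6147, n₃/n₂ = tan 52.32° = 1.2948.
n₃/n₁ = 2.0907. Then tan θ_B(1→3) = n₃/n₁, so θ_B(1→3) = arctan(2.0907) = 64.44°.

θ_B ≈ 64.44°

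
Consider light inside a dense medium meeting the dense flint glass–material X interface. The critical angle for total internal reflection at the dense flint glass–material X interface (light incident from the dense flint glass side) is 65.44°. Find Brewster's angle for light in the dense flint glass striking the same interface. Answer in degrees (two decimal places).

θ_B ≈ 42.29°

sin θ_c = n₂/n₁, so n₂/n₁ = sin 65.44° = 0.9095.
Brewster: tan θ_B = n₂/n₁ = 0.9095.
θ_B = arctan(0.9095) = 42.29°.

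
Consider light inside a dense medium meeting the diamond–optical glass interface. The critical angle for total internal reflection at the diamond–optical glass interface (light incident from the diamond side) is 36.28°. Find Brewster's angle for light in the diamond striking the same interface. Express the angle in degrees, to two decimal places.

θ_B ≈ 30.61°

sin θ_c = n₂/n₁, so n₂/n₁ = sin 36.28° = 0.5917.
Brewster: tan θ_B = n₂/n₁ = 0.5917.
θ_B = arctan(0.5917) = 30.61°.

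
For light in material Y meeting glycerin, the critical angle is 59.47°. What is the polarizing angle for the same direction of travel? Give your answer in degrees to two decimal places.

n₂/n₁ = sin θ_c = sin 59.47° = 0.8614.
tan θ_B equals the same ratio, so θ_B = arctan(0.8614) = 40.74°.

θ_B ≈ 40.74°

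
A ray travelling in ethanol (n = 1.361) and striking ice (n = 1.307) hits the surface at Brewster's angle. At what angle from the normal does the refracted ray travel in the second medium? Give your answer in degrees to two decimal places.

tan θ_B = n₂/n₁ = 1.307/1.361 = 0.9603, so θ_B = 43.84°.
At Brewster's angle the reflected and refracted rays are perpendicular, so θ_t = 90° − θ_B = 90° − 43.84° = 46.16°.

θ_t ≈ 46.16°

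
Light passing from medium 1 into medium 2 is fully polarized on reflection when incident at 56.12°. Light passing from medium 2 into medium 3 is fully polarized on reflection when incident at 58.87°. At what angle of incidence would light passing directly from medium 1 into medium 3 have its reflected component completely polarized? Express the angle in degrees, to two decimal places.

tan θ_B(1→2) = n₂/n₁ = tan 56.12° = 1.4893.
tan θ_B(2→3) = n₃/n₂ = tan 58.87° = 1.6558.
Multiplying, n₃/n₁ = 1.4893 × 1.6558 = 2.4659, and θ_B(1→3) = arctan 2.4659 = 67.93°.

θ_B ≈ 67.93°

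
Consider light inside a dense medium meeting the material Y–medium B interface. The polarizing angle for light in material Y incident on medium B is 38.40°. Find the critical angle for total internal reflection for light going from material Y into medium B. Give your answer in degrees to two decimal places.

θ_c ≈ 52.43°

From Brewster, n₂/n₁ = tan θ_B = tan 38.40° = 0.7926.
Then sin θ_c = n₂/n₁ = 0.7926, so θ_c = arcsin 0.7926 = 52.43°.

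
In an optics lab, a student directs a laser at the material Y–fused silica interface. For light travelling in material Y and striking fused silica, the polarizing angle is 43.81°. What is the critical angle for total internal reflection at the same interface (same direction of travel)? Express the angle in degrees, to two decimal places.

From Brewster, n₂/n₁ = tan θ_B = tan 43.81° = 0.9593.
Then sin θ_c = n₂/n₁ = 0.9593, so θ_c = arcsin 0.9593 = 73.60°.

θ_c ≈ 73.60°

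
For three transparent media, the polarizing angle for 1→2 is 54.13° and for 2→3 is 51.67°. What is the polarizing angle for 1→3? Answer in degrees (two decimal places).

n₂/n₁ = tan 54.13° = 1.3830 and n₃/n₂ = tan 51.67° = 1.2649.
Multiplying, n₃/n₁ = 1.3830 × 1.2649 = 1.7493, and θ_B(1→3) = arctan 1.7493 = 60.24°.

θ_B ≈ 60.24°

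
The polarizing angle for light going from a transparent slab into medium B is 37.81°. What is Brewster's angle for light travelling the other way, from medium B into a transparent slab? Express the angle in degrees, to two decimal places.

θ_B' ≈ 52.19°

tan θ_B' = n₁/n₂ = 1/tan θ_B, so θ_B' = 90° − θ_B.
θ_B' = 90° − 37.81° = 52.19°.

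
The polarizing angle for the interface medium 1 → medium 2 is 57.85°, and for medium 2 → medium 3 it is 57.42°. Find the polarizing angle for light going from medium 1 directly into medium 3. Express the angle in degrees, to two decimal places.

θ_B ≈ 68.12°

tan θ_B(1→2) = n₂/n₁ = tan 57.85° = 1.5911.
tan θ_B(2→3) = n₃/n₂ = tan 57.42° = 1.5649.
n₃/n₁ = 2.4898. Then tan θ_B(1→3) = n₃/n₁, so θ_B(1→3) = arctan(2.4898) = 68.12°.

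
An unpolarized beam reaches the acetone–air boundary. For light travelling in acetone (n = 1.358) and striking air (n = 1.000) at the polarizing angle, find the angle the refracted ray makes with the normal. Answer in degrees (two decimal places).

θ_t ≈ 53.63°

tan θ_B = n₂/n₁ = 1.000/1.358 = 0.7364, so θ_B = 36.37°.
Since θ_B + θ_t = 90° at Brewster incidence, θ_t = 90° − 36.37° = 53.63°.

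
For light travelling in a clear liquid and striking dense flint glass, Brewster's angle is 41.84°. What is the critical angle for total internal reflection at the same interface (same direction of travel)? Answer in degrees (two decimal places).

n₂/n₁ = tan 41.84° = 0.8954; the critical angle satisfies sin θ_c = n₂/n₁.
θ_c = arcsin(0.8954) = 63.55°.

θ_c ≈ 63.55°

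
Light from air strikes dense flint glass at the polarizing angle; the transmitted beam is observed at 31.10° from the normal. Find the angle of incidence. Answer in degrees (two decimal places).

Since the reflected and refracted rays are at right angles at the polarizing angle, θ_B + θ_t = 90°.
So θ_B = 90° − θ_t = 90° − 31.10° = 58.90°.

θ_B ≈ 58.90°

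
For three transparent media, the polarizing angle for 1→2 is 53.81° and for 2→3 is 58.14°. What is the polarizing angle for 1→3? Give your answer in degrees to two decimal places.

θ_B ≈ 65.55°

Each Brewster angle gives a ratio: n₂/n₁ = tan 53.81° = 1.3668, n₃/n₂ = tan 58.14° = 1.6091.
So n₃/n₁ = (n₂/n₁)(n₃/n₂) = 1.3668 × 1.6091 = 2.1993.
θ_B(1→3) = arctan(2.1993) = 65.55°.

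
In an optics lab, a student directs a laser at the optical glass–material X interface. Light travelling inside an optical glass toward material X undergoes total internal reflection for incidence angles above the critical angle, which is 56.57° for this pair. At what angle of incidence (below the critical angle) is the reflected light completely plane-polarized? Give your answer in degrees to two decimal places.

θ_B ≈ 39.85°

At the critical angle sin θ_c = n₂/n₁, giving n₂/n₁ = sin 56.57° = 0.8346.
Then tan θ_B = n₂/n₁ = 0.8346, so θ_B = arctan 0.8346 = 39.85°.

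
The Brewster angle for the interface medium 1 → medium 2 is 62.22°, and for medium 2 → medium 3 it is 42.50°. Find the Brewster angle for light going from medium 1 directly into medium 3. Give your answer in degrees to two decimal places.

θ_B ≈ 60.11°

n₂/n₁ = tan 62.22° = 1.8983 and n₃/n₂ = tan 42.50° = 0.9163.
Multiplying, n₃/n₁ = 1.8983 × 0.9163 = 1.7394, and θ_B(1→3) = arctan 1.7394 = 60.11°.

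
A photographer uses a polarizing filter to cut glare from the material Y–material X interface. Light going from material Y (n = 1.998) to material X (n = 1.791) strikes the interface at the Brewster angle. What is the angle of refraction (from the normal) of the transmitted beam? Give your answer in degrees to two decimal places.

θ_t ≈ 48.13°

First find Brewster's angle: tan θ_B = 1.791/1.998 = 0.8964, giving θ_B = 41.87°.
Since θ_B + θ_t = 90° at Brewster incidence, θ_t = 90° − 41.87° = 48.13°.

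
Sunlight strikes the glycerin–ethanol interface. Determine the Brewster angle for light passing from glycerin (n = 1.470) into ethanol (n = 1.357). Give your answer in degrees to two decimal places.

θ_B ≈ 42.71°

The reflected p-component vanishes when tan θ_B = n₂/n₁.
Here n₂/n₁ = 1.357/1.470 = 0.9231, and Brewster's law gives tan θ_B = n₂/n₁.
θ_B = arctan(0.9231) = 42.71°.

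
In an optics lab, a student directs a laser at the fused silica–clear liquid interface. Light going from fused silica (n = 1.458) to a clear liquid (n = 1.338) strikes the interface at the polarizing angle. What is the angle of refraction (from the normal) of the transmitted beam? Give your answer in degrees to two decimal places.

tan θ_B = n₂/n₁ = 1.338/1.458 = 0.9177, so θ_B = 42.54°.
At Brewster's angle the reflected and refracted rays are perpendicular, so θ_t = 90° − θ_B = 90° − 42.54° = 47.46°.

θ_t ≈ 47.46°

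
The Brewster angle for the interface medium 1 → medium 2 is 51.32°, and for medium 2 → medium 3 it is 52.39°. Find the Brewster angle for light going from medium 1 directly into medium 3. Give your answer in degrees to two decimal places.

θ_B ≈ 58.34°

Each Brewster angle gives a ratio: n₂/n₁ = tan 51.32° = 1.2491, n₃/n₂ = tan 52.39° = 1.2981.
Multiplying, n₃/n₁ = 1.2491 × 1.2981 = 1.6214, and θ_B(1→3) = arctan 1.6214 = 58.34°.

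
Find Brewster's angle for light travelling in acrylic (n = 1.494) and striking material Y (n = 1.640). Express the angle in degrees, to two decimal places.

θ_B ≈ 47.67°

tan θ_B = n₂/n₁ = 1.640/1.494 = 1.0977. Taking the arctangent, θ_B = 47.67°.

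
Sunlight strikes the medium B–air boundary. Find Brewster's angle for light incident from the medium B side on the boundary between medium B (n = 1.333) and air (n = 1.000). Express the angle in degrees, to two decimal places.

θ_B ≈ 36.88°

Brewster's condition: tan θ_B = n₂/n₁ = 1.000/1.333 = 0.7502.
θ_B = arctan(0.7502) = 36.88°.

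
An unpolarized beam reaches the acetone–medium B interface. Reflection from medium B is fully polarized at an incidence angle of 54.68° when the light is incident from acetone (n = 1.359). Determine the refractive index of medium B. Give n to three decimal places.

Brewster's law: tan θ_B = n₂/n₁ (light incident in acetone, refracted into medium B).
n₂ = n₁ tan θ_B = 1.359 × tan 54.68° = 1.918.

n ≈ 1.918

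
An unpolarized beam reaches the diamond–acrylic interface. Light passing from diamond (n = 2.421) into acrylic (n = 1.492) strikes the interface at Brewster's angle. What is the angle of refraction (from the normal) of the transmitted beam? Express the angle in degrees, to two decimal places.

θ_t ≈ 58.36°

tan θ_B = n₂/n₁ = 1.492/2.421 = 0.6163, so θ_B = 31.64°.
The refracted ray is perpendicular to the reflected ray, so θ_t = 90° − θ_B = 58.36°.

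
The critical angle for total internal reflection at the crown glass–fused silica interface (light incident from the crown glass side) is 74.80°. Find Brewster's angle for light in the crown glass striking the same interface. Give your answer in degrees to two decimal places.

θ_B ≈ 43.98°

n₂/n₁ = sin θ_c = sin 74.80° = 0.9650.
tan θ_B equals the same ratio, so θ_B = arctan(0.9650) = 43.98°.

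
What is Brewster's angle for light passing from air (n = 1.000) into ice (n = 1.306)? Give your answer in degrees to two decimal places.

θ_B ≈ 52.56°

tan θ_B = n₂/n₁ = 1.306/1.000 = 1.3060.
So θ_B = arctan 1.3060 = 52.56°.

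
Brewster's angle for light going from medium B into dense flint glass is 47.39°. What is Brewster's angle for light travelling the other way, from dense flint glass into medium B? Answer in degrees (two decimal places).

Reversing the direction swaps n₁ and n₂, so tan θ_B' = 1/tan θ_B and θ_B' = 90° − θ_B.
Hence θ_B' = 90° − 47.39° = 42.61°.

θ_B' ≈ 42.61°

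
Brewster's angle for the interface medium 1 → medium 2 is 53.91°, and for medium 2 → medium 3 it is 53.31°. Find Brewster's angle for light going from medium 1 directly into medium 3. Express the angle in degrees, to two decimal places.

θ_B ≈ 61.49°

n₂/n₁ = tan 53.91° = 1.3718 and n₃/n₂ = tan 53.31° = 1.3421.
n₃/n₁ = 1.8411. Then tan θ_B(1→3) = n₃/n₁, so θ_B(1→3) = arctan(1.8411) = 61.49°.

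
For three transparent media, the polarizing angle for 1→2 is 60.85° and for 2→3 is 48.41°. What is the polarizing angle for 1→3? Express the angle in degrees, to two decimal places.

tan θ_B(1→2) = n₂/n₁ = tan 60.85° = 1.7930.
tan θ_B(2→3) = n₃/n₂ = tan 48.41° = 1.1267.
So n₃/n₁ = (n₂/n₁)(n₃/n₂) = 1.7930 × 1.1267 = 2.0202.
θ_B(1→3) = arctan(2.0202) = 63.66°.

θ_B ≈ 63.66°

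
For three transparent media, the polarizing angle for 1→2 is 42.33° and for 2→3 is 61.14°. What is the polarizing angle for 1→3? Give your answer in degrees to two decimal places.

θ_B ≈ 58.82°

tan θ_B(1→2) = n₂/n₁ = tan 42.33° = 0.9109.
tan θ_B(2→3) = n₃/n₂ = tan 61.14° = 1.8145.
So n₃/n₁ = (n₂/n₁)(n₃/n₂) = 0.9109 × 1.8145 = 1.6528.
θ_B(1→3) = arctan(1.6528) = 58.82°.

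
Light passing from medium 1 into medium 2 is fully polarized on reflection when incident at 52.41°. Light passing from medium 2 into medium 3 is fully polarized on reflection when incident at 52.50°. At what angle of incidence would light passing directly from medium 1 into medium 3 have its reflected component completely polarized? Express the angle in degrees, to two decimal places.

θ_B ≈ 59.43°

Each Brewster angle gives a ratio: n₂/n₁ = tan 52.41° = 1.2990, n₃/n₂ = tan 52.50° = 1.3032.
n₃/n₁ = 1.6929. Then tan θ_B(1→3) = n₃/n₁, so θ_B(1→3) = arctan(1.6929) = 59.43°.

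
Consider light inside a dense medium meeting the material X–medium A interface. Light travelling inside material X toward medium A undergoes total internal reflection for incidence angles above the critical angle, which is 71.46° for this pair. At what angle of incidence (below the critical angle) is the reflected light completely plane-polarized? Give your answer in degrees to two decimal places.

θ_B ≈ 43.47°

n₂/n₁ = sin θ_c = sin 71.46° = 0.9481.
tan θ_B equals the same ratio, so θ_B = arctan(0.9481) = 43.47°.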